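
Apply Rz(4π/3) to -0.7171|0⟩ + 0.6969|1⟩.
(0.3586 + 0.621i)|0⟩ + (-0.3485 + 0.6035i)|1⟩

Rz(4π/3) = [[e^(−iθ/2), 0], [0, e^(iθ/2)]] with e^(±iθ/2) = cos(θ/2) ± i·sin(θ/2); θ = 4π/3, cos(θ/2) ≈ -0.5, sin(θ/2) ≈ 0.866025.
With a = amp(|0⟩) = -0.7171 and b = amp(|1⟩) = 0.6969:
new amp(|0⟩) = (-0.5 - 0.866025i)·a = (0.3586 + 0.621i)
new amp(|1⟩) = (-0.5 + 0.866025i)·b = (-0.3485 + 0.6035i)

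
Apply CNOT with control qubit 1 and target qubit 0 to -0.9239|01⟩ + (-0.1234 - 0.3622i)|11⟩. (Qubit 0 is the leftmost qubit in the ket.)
(-0.1234 - 0.3622i)|01⟩ - 0.9239|11⟩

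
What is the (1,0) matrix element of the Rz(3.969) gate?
0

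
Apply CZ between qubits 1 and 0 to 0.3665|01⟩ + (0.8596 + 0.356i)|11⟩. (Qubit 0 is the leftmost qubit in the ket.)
0.3665|01⟩ + (-0.8596 - 0.356i)|11⟩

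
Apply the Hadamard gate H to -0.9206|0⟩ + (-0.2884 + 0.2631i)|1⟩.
(-0.8549 + 0.186i)|0⟩ + (-0.447 - 0.186i)|1⟩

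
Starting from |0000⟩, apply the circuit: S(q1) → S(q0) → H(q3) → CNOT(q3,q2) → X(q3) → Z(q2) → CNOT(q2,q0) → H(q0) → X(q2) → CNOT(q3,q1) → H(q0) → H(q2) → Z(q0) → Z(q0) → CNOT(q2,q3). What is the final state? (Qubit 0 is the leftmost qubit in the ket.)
1/2|0101⟩ - 1/2|0110⟩ - 1/2|1000⟩ - 1/2|1011⟩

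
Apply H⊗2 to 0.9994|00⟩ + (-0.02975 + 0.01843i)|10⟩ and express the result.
(0.4848 + 0.009215i)|00⟩ + (0.4848 + 0.009215i)|01⟩ + (0.5146 - 0.009215i)|10⟩ + (0.5146 - 0.009215i)|11⟩

H⊗2 gives amp(|y⟩) = (1/2) Σ_x (−1)^(x·y) amp(|x⟩), where x·y is the number of positions in which both x and y have a 1.
|00⟩: (0.9994 + (-0.02975 + 0.01843i))/2 = (0.4848 + 0.009215i)
|01⟩: (0.9994 + (-0.02975 + 0.01843i))/2 = (0.4848 + 0.009215i)
|10⟩: (0.9994 - (-0.02975 + 0.01843i))/2 = (0.5146 - 0.009215i)
|11⟩: (0.9994 - (-0.02975 + 0.01843i))/2 = (0.5146 - 0.009215i)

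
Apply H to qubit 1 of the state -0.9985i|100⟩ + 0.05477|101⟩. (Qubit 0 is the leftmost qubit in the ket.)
-0.706i|100⟩ + 0.03873|101⟩ - 0.706i|110⟩ + 0.03873|111⟩

H on qubit 1 mixes each pair of kets that differ only in qubit 1: amplitudes (a, b) of (|…0…⟩, |…1…⟩) become ((a + b)/√2, (a − b)/√2). Kets absent from the input have amplitude 0.
(|100⟩, |110⟩): (a, b) = (-0.9985i, 0) → (-0.706i, -0.706i)
(|101⟩, |111⟩): (a, b) = (0.05477, 0) → (0.03873, 0.03873)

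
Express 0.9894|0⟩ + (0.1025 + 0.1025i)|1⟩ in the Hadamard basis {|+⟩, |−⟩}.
(0.7721 + 0.07248i)|+⟩ + (0.6271 - 0.07248i)|−⟩

With |ψ⟩ = α|0⟩ + β|1⟩, the Hadamard-basis coefficients are ⟨+|ψ⟩ = (α + β)/√2 and ⟨−|ψ⟩ = (α − β)/√2.
Here α = 0.9894, β = (0.1025 + 0.1025i): (α + β)/√2 = (0.7721 + 0.07248i), (α − β)/√2 = (0.6271 - 0.07248i).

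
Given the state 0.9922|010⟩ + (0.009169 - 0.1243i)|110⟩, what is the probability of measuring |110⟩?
0.01553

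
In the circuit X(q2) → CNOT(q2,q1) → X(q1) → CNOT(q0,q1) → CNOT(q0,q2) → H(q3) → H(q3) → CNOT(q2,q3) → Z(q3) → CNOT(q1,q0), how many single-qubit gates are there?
5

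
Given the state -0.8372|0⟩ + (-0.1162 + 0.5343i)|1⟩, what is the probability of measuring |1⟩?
0.299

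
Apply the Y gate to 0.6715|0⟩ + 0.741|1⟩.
-0.741i|0⟩ + 0.6715i|1⟩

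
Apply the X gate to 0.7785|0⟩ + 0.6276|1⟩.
0.6276|0⟩ + 0.7785|1⟩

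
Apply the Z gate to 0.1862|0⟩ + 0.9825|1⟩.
0.1862|0⟩ - 0.9825|1⟩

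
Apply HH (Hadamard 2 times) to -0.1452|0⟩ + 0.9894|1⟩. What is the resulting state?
-0.1452|0⟩ + 0.9894|1⟩

H² = I, so an even number of Hadamards cancels: H^2 = I and the state is unchanged.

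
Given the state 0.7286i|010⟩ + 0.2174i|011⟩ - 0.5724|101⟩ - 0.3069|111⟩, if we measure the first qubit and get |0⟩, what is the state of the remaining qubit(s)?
0.9583i|10⟩ + 0.2859i|11⟩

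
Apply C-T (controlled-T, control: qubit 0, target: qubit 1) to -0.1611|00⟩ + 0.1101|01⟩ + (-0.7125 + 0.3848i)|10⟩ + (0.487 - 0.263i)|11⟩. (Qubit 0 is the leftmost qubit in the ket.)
-0.1611|00⟩ + 0.1101|01⟩ + (-0.7125 + 0.3848i)|10⟩ + (0.5303 + 0.1584i)|11⟩

C-T leaves the control-|0⟩ kets |00⟩, |01⟩ unchanged and applies T to qubit 1 on the control-|1⟩ pair (|10⟩, |11⟩).
T = [[1, 0], [0, (1/√2 + (1/√2)i)]].
With a = amp(|10⟩) = (-0.7125 + 0.3848i) and b = amp(|11⟩) = (0.487 - 0.263i):
new amp(|10⟩) = (1)·a = (-0.7125 + 0.3848i)
new amp(|11⟩) = (1/√2 + (1/√2)i)·b = (0.5303 + 0.1584i)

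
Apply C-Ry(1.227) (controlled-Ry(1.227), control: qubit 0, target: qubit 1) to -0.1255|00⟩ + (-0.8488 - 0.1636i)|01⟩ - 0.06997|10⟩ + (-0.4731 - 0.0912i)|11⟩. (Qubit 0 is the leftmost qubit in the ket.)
-0.1255|00⟩ + (-0.8488 - 0.1636i)|01⟩ + (0.2152 + 0.05251i)|10⟩ + (-0.4271 - 0.07457i)|11⟩

C-Ry(1.227) leaves the control-|0⟩ kets |00⟩, |01⟩ unchanged and applies Ry(1.227) to qubit 1 on the control-|1⟩ pair (|10⟩, |11⟩).
Ry(1.227) = [[cos(θ/2), −sin(θ/2)], [sin(θ/2), cos(θ/2)]]; θ = 1.227, cos(θ/2) ≈ 0.817638, sin(θ/2) ≈ 0.575733.
With a = amp(|10⟩) = -0.06997 and b = amp(|11⟩) = (-0.4731 - 0.0912i):
new amp(|10⟩) = (0.817638)·a + (-0.575733)·b = (0.2152 + 0.05251i)
new amp(|11⟩) = (0.575733)·a + (0.817638)·b = (-0.4271 - 0.07457i)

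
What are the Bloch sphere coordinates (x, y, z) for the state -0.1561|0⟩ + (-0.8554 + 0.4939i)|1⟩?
(0.2671, -0.1542, -0.9513)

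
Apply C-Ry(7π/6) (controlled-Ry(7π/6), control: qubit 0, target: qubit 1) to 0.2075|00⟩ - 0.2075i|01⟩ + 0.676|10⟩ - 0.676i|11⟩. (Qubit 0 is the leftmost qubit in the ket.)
0.2075|00⟩ - 0.2075i|01⟩ + (-0.175 + 0.653i)|10⟩ + (0.653 + 0.175i)|11⟩

C-Ry(7π/6) leaves the control-|0⟩ kets |00⟩, |01⟩ unchanged and applies Ry(7π/6) to qubit 1 on the control-|1⟩ pair (|10⟩, |11⟩).
Ry(7π/6) = [[cos(θ/2), −sin(θ/2)], [sin(θ/2), cos(θ/2)]]; θ = 7π/6, cos(θ/2) ≈ -0.258819, sin(θ/2) ≈ 0.965926.
With a = amp(|10⟩) = 0.676 and b = amp(|11⟩) = -0.676i:
new amp(|10⟩) = (-0.258819)·a + (-0.965926)·b = (-0.175 + 0.653i)
new amp(|11⟩) = (0.965926)·a + (-0.258819)·b = (0.653 + 0.175i)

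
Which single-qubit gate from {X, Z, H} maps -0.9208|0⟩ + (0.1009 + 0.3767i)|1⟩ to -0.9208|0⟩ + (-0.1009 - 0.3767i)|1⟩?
Z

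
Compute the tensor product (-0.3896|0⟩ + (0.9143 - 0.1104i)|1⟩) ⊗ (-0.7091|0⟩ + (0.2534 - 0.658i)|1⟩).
0.2763|00⟩ + (-0.09872 + 0.2564i)|01⟩ + (-0.6483 + 0.07828i)|10⟩ + (0.159 - 0.6296i)|11⟩

amp(|b₁b₂…⟩) = product of the factor amplitudes for bits b₁, b₂, …; only kets whose every factor amplitude is nonzero survive.
|00⟩: (-0.3896)(-0.7091) = 0.2763
|01⟩: (-0.3896)(0.2534 - 0.658i) = (-0.09872 + 0.2564i)
|10⟩: (0.9143 - 0.1104i)(-0.7091) = (-0.6483 + 0.07828i)
|11⟩: (0.9143 - 0.1104i)(0.2534 - 0.658i) = (0.159 - 0.6296i)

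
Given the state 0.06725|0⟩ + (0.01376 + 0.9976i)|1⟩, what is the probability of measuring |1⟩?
0.9954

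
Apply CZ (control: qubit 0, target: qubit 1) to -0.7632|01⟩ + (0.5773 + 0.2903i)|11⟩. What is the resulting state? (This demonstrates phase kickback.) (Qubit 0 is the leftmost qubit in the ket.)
-0.7632|01⟩ + (-0.5773 - 0.2903i)|11⟩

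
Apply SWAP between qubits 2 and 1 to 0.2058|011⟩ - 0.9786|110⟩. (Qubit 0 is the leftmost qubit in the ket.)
0.2058|011⟩ - 0.9786|101⟩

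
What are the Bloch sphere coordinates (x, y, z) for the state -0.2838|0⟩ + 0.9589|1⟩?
(-0.5443, 0, -0.8389)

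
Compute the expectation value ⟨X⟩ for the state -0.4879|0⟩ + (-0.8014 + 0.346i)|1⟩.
0.782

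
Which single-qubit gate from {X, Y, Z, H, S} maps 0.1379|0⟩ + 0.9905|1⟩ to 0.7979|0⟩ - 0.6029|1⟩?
H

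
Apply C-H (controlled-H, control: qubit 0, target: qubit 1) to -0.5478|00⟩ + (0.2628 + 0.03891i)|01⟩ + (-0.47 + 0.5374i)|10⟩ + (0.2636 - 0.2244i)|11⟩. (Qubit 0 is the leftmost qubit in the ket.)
-0.5478|00⟩ + (0.2628 + 0.03891i)|01⟩ + (-0.1459 + 0.2213i)|10⟩ + (-0.5187 + 0.5387i)|11⟩

C-H leaves the control-|0⟩ kets |00⟩, |01⟩ unchanged and applies H to qubit 1 on the control-|1⟩ pair (|10⟩, |11⟩).
H = [[1/√2, 1/√2], [1/√2, -1/√2]].
With a = amp(|10⟩) = (-0.47 + 0.5374i) and b = amp(|11⟩) = (0.2636 - 0.2244i):
new amp(|10⟩) = (1/√2)·a + (1/√2)·b = (-0.1459 + 0.2213i)
new amp(|11⟩) = (1/√2)·a + (-1/√2)·b = (-0.5187 + 0.5387i)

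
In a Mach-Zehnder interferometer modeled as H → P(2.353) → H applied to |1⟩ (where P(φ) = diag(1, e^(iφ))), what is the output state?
(0.8524 - 0.3547i)|0⟩ + (0.1476 + 0.3547i)|1⟩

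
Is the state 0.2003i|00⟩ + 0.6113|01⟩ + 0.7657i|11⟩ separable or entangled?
Entangled

Writing the state as a|00⟩ + b|01⟩ + c|10⟩ + d|11⟩, it is a product state iff ad − bc = 0.
Here (a, b, c, d) = (0.2003i, 0.6113, 0, 0.7657i): ad − bc = (0.2003i)(0.7657i) − (0.6113)(0) = -0.1534 ≠ 0, so the state is entangled.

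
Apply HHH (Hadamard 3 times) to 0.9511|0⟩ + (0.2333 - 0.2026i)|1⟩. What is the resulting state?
(0.8375 - 0.1433i)|0⟩ + (0.5076 + 0.1433i)|1⟩

H² = I, so H^3 = H: a single Hadamard. With (a, b) = (0.9511, (0.2333 - 0.2026i)), H gives ((a + b)/√2, (a − b)/√2) = ((0.8375 - 0.1433i), (0.5076 + 0.1433i)).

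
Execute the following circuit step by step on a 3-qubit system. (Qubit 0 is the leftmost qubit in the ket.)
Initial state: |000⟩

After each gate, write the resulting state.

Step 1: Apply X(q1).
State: |010⟩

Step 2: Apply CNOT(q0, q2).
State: |010⟩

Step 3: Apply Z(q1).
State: -|010⟩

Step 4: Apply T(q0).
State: -|010⟩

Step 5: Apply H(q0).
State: -1/√2|010⟩ - 1/√2|110⟩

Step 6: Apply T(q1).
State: (-1/2 - (1/2)i)|010⟩ + (-1/2 - (1/2)i)|110⟩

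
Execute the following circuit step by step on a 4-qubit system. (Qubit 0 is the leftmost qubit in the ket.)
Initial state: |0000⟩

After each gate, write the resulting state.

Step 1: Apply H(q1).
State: 1/√2|0000⟩ + 1/√2|0100⟩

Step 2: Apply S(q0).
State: 1/√2|0000⟩ + 1/√2|0100⟩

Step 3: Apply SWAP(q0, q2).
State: 1/√2|0000⟩ + 1/√2|0100⟩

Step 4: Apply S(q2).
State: 1/√2|0000⟩ + 1/√2|0100⟩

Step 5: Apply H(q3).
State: 1/2|0000⟩ + 1/2|0001⟩ + 1/2|0100⟩ + 1/2|0101⟩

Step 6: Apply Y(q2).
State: (1/2)i|0010⟩ + (1/2)i|0011⟩ + (1/2)i|0110⟩ + (1/2)i|0111⟩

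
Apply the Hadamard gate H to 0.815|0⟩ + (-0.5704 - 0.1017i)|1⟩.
(0.173 - 0.07191i)|0⟩ + (0.9796 + 0.07191i)|1⟩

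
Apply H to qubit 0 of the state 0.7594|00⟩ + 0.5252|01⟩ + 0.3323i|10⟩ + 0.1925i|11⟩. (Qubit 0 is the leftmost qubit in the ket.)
(0.537 + 0.235i)|00⟩ + (0.3714 + 0.1361i)|01⟩ + (0.537 - 0.235i)|10⟩ + (0.3714 - 0.1361i)|11⟩

H on qubit 0 mixes each pair of kets that differ only in qubit 0: amplitudes (a, b) of (|…0…⟩, |…1…⟩) become ((a + b)/√2, (a − b)/√2). Kets absent from the input have amplitude 0.
(|00⟩, |10⟩): (a, b) = (0.7594, 0.3323i) → ((0.537 + 0.235i), (0.537 - 0.235i))
(|01⟩, |11⟩): (a, b) = (0.5252, 0.1925i) → ((0.3714 + 0.1361i), (0.3714 - 0.1361i))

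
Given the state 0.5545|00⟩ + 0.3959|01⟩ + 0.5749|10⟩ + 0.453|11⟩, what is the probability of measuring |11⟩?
0.2052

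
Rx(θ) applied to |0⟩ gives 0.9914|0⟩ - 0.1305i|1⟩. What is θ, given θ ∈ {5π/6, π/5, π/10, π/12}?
π/12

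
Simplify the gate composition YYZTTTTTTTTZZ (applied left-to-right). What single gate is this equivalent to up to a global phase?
Z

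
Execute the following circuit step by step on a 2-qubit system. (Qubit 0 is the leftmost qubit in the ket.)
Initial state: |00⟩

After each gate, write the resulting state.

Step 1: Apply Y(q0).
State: i|10⟩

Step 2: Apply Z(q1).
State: i|10⟩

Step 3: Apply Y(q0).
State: |00⟩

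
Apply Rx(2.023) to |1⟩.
-0.8476i|0⟩ + 0.5306|1⟩

Rx(2.023) = [[cos(θ/2), −i·sin(θ/2)], [−i·sin(θ/2), cos(θ/2)]]; θ = 2.023, cos(θ/2) ≈ 0.53059, sin(θ/2) ≈ 0.847629.
With a = amp(|0⟩) = 0 and b = amp(|1⟩) = 1:
new amp(|0⟩) = (0.53059)·a + (-0.847629i)·b = -0.8476i
new amp(|1⟩) = (-0.847629i)·a + (0.53059)·b = 0.5306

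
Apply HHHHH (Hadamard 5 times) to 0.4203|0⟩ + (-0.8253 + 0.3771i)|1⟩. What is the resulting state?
(-0.2864 + 0.2666i)|0⟩ + (0.8808 - 0.2666i)|1⟩

H² = I, so H^5 = H: a single Hadamard. With (a, b) = (0.4203, (-0.8253 + 0.3771i)), H gives ((a + b)/√2, (a − b)/√2) = ((-0.2864 + 0.2666i), (0.8808 - 0.2666i)).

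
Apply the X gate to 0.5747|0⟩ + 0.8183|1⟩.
0.8183|0⟩ + 0.5747|1⟩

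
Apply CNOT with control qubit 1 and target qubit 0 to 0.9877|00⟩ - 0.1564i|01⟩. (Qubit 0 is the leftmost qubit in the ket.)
0.9877|00⟩ - 0.1564i|11⟩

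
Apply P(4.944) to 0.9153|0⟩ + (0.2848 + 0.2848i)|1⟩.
0.9153|0⟩ + (0.3426 - 0.2118i)|1⟩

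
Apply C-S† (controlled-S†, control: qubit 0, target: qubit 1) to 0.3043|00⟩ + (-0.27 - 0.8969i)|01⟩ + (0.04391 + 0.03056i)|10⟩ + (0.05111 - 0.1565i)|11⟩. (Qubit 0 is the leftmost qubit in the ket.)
0.3043|00⟩ + (-0.27 - 0.8969i)|01⟩ + (0.04391 + 0.03056i)|10⟩ + (-0.1565 - 0.05111i)|11⟩

C-S† leaves the control-|0⟩ kets |00⟩, |01⟩ unchanged and applies S† to qubit 1 on the control-|1⟩ pair (|10⟩, |11⟩).
S† = [[1, 0], [0, -i]].
With a = amp(|10⟩) = (0.04391 + 0.03056i) and b = amp(|11⟩) = (0.05111 - 0.1565i):
new amp(|10⟩) = (1)·a = (0.04391 + 0.03056i)
new amp(|11⟩) = (-i)·b = (-0.1565 - 0.05111i)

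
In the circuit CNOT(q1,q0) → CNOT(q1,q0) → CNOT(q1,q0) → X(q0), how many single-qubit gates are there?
1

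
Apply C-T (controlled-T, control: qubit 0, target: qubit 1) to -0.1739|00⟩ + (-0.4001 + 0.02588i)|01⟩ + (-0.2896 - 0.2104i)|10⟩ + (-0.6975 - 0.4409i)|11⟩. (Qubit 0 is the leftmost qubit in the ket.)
-0.1739|00⟩ + (-0.4001 + 0.02588i)|01⟩ + (-0.2896 - 0.2104i)|10⟩ + (-0.1814 - 0.805i)|11⟩

C-T leaves the control-|0⟩ kets |00⟩, |01⟩ unchanged and applies T to qubit 1 on the control-|1⟩ pair (|10⟩, |11⟩).
T = [[1, 0], [0, (1/√2 + (1/√2)i)]].
With a = amp(|10⟩) = (-0.2896 - 0.2104i) and b = amp(|11⟩) = (-0.6975 - 0.4409i):
new amp(|10⟩) = (1)·a = (-0.2896 - 0.2104i)
new amp(|11⟩) = (1/√2 + (1/√2)i)·b = (-0.1814 - 0.805i)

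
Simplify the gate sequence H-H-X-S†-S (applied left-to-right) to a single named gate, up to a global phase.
X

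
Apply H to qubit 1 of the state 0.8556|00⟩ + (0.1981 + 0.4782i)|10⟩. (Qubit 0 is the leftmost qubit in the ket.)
0.605|00⟩ + 0.605|01⟩ + (0.1401 + 0.3381i)|10⟩ + (0.1401 + 0.3381i)|11⟩

H on qubit 1 mixes each pair of kets that differ only in qubit 1: amplitudes (a, b) of (|…0…⟩, |…1…⟩) become ((a + b)/√2, (a − b)/√2). Kets absent from the input have amplitude 0.
(|00⟩, |01⟩): (a, b) = (0.8556, 0) → (0.605, 0.605)
(|10⟩, |11⟩): (a, b) = ((0.1981 + 0.4782i), 0) → ((0.1401 + 0.3381i), (0.1401 + 0.3381i))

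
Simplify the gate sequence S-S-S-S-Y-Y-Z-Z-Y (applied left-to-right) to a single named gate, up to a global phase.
Y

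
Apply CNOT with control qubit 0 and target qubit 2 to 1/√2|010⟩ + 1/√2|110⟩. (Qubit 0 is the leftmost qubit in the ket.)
1/√2|010⟩ + 1/√2|111⟩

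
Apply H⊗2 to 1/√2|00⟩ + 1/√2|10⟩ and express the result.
1/√2|00⟩ + 1/√2|01⟩

H⊗2 gives amp(|y⟩) = (1/2) Σ_x (−1)^(x·y) amp(|x⟩), where x·y is the number of positions in which both x and y have a 1.
|00⟩: (1/√2 + 1/√2)/2 = 1/√2
|01⟩: (1/√2 + 1/√2)/2 = 1/√2
|10⟩: (1/√2 - 1/√2)/2 = 0
|11⟩: (1/√2 - 1/√2)/2 = 0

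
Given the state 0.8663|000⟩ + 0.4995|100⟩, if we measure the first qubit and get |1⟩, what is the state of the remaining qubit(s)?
|00⟩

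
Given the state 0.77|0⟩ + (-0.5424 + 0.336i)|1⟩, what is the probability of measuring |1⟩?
0.4071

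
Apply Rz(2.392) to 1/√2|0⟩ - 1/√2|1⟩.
(0.2589 - 0.658i)|0⟩ + (-0.2589 - 0.658i)|1⟩

Rz(2.392) = [[e^(−iθ/2), 0], [0, e^(iθ/2)]] with e^(±iθ/2) = cos(θ/2) ± i·sin(θ/2); θ = 2.392, cos(θ/2) ≈ 0.366083, sin(θ/2) ≈ 0.930582.
With a = amp(|0⟩) = 1/√2 and b = amp(|1⟩) = -1/√2:
new amp(|0⟩) = (0.366083 - 0.930582i)·a = (0.2589 - 0.658i)
new amp(|1⟩) = (0.366083 + 0.930582i)·b = (-0.2589 - 0.658i)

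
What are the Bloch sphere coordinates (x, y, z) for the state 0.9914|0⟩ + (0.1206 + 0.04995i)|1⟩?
(0.2391, 0.09904, 0.9658)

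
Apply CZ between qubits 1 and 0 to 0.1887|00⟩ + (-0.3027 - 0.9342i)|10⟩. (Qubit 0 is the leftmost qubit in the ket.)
0.1887|00⟩ + (-0.3027 - 0.9342i)|10⟩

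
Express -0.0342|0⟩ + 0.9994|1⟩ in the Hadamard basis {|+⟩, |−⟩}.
0.6825|+⟩ - 0.7309|−⟩

With |ψ⟩ = α|0⟩ + β|1⟩, the Hadamard-basis coefficients are ⟨+|ψ⟩ = (α + β)/√2 and ⟨−|ψ⟩ = (α − β)/√2.
Here α = -0.0342, β = 0.9994: (α + β)/√2 = 0.6825, (α − β)/√2 = -0.7309.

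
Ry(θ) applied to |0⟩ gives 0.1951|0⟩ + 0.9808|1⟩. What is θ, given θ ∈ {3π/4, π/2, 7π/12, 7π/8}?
7π/8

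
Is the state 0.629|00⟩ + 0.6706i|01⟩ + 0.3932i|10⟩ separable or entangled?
Entangled

Writing the state as a|00⟩ + b|01⟩ + c|10⟩ + d|11⟩, it is a product state iff ad − bc = 0.
Here (a, b, c, d) = (0.629, 0.6706i, 0.3932i, 0): ad − bc = (0.629)(0) − (0.6706i)(0.3932i) = 0.2637 ≠ 0, so the state is entangled.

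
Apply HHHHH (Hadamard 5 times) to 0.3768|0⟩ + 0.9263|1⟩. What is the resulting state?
0.9214|0⟩ - 0.3886|1⟩

H² = I, so H^5 = H: a single Hadamard. With (a, b) = (0.3768, 0.9263), H gives ((a + b)/√2, (a − b)/√2) = (0.9214, -0.3886).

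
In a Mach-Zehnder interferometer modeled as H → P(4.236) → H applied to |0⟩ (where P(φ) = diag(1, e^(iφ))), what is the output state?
(0.2707 - 0.4443i)|0⟩ + (0.7293 + 0.4443i)|1⟩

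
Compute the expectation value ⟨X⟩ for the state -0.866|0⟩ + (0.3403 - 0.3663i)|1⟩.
-0.5894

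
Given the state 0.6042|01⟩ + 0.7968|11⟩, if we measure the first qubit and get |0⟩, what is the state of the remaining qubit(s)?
|1⟩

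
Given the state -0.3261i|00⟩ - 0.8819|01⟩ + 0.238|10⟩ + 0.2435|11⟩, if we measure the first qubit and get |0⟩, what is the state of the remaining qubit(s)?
-0.3468i|0⟩ - 0.9379|1⟩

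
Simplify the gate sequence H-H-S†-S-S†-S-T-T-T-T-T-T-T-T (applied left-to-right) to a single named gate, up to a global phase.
I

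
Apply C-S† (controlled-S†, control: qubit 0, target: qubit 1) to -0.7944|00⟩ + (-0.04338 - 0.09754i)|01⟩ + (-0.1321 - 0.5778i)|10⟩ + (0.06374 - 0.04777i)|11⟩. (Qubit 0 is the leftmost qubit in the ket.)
-0.7944|00⟩ + (-0.04338 - 0.09754i)|01⟩ + (-0.1321 - 0.5778i)|10⟩ + (-0.04777 - 0.06374i)|11⟩

C-S† leaves the control-|0⟩ kets |00⟩, |01⟩ unchanged and applies S† to qubit 1 on the control-|1⟩ pair (|10⟩, |11⟩).
S† = [[1, 0], [0, -i]].
With a = amp(|10⟩) = (-0.1321 - 0.5778i) and b = amp(|11⟩) = (0.06374 - 0.04777i):
new amp(|10⟩) = (1)·a = (-0.1321 - 0.5778i)
new amp(|11⟩) = (-i)·b = (-0.04777 - 0.06374i)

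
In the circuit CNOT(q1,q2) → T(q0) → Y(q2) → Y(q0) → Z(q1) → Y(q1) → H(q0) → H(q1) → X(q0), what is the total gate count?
9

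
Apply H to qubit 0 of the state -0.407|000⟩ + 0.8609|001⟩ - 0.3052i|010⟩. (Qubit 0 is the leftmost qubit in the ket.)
-0.2878|000⟩ + 0.6087|001⟩ - 0.2158i|010⟩ - 0.2878|100⟩ + 0.6087|101⟩ - 0.2158i|110⟩

H on qubit 0 mixes each pair of kets that differ only in qubit 0: amplitudes (a, b) of (|…0…⟩, |…1…⟩) become ((a + b)/√2, (a − b)/√2). Kets absent from the input have amplitude 0.
(|000⟩, |100⟩): (a, b) = (-0.407, 0) → (-0.2878, -0.2878)
(|001⟩, |101⟩): (a, b) = (0.8609, 0) → (0.6087, 0.6087)
(|010⟩, |110⟩): (a, b) = (-0.3052i, 0) → (-0.2158i, -0.2158i)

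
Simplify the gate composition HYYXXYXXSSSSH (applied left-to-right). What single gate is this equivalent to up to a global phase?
Y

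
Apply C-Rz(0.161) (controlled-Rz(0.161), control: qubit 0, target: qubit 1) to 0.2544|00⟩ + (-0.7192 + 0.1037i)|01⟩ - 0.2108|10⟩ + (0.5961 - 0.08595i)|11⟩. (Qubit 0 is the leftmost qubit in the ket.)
0.2544|00⟩ + (-0.7192 + 0.1037i)|01⟩ + (-0.2101 + 0.01695i)|10⟩ + (0.6011 - 0.03774i)|11⟩

C-Rz(0.161) leaves the control-|0⟩ kets |00⟩, |01⟩ unchanged and applies Rz(0.161) to qubit 1 on the control-|1⟩ pair (|10⟩, |11⟩).
Rz(0.161) = [[e^(−iθ/2), 0], [0, e^(iθ/2)]] with e^(±iθ/2) = cos(θ/2) ± i·sin(θ/2); θ = 0.161, cos(θ/2) ≈ 0.996762, sin(θ/2) ≈ 0.0804131.
With a = amp(|10⟩) = -0.2108 and b = amp(|11⟩) = (0.5961 - 0.08595i):
new amp(|10⟩) = (0.996762 - 0.0804131i)·a = (-0.2101 + 0.01695i)
new amp(|11⟩) = (0.996762 + 0.0804131i)·b = (0.6011 - 0.03774i)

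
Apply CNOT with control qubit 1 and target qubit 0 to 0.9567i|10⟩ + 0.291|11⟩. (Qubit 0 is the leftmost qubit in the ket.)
0.291|01⟩ + 0.9567i|10⟩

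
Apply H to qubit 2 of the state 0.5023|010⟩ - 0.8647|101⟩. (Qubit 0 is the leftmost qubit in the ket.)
0.3552|010⟩ + 0.3552|011⟩ - 0.6114|100⟩ + 0.6114|101⟩

H on qubit 2 mixes each pair of kets that differ only in qubit 2: amplitudes (a, b) of (|…0…⟩, |…1…⟩) become ((a + b)/√2, (a − b)/√2). Kets absent from the input have amplitude 0.
(|010⟩, |011⟩): (a, b) = (0.5023, 0) → (0.3552, 0.3552)
(|100⟩, |101⟩): (a, b) = (0, -0.8647) → (-0.6114, 0.6114)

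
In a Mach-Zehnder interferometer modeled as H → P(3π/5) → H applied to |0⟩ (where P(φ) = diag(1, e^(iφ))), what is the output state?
(0.3455 + 0.4755i)|0⟩ + (0.6545 - 0.4755i)|1⟩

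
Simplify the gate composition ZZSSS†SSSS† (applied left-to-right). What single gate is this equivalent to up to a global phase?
S†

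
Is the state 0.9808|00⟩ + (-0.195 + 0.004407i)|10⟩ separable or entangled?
Separable

Writing the state as a|00⟩ + b|01⟩ + c|10⟩ + d|11⟩, it is a product state iff ad − bc = 0.
Here (a, b, c, d) = (0.9808, 0, (-0.195 + 0.004407i), 0): ad − bc = (0.9808)(0) − (0)(-0.195 + 0.004407i) = 0, so the state is separable.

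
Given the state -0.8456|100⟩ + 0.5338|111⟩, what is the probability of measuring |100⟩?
0.715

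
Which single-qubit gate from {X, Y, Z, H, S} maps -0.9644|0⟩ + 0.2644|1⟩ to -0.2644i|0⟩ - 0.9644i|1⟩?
Y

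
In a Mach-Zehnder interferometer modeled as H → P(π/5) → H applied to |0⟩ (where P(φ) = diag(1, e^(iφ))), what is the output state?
(0.9045 + 0.2939i)|0⟩ + (0.09549 - 0.2939i)|1⟩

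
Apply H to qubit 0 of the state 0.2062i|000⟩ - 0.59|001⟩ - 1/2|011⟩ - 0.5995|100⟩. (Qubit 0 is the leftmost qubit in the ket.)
(-0.4239 + 0.1458i)|000⟩ - 0.4172|001⟩ - 1/√8|011⟩ + (0.4239 + 0.1458i)|100⟩ - 0.4172|101⟩ - 1/√8|111⟩

H on qubit 0 mixes each pair of kets that differ only in qubit 0: amplitudes (a, b) of (|…0…⟩, |…1…⟩) become ((a + b)/√2, (a − b)/√2). Kets absent from the input have amplitude 0.
(|000⟩, |100⟩): (a, b) = (0.2062i, -0.5995) → ((-0.4239 + 0.1458i), (0.4239 + 0.1458i))
(|001⟩, |101⟩): (a, b) = (-0.59, 0) → (-0.4172, -0.4172)
(|011⟩, |111⟩): (a, b) = (-1/2, 0) → (-1/√8, -1/√8)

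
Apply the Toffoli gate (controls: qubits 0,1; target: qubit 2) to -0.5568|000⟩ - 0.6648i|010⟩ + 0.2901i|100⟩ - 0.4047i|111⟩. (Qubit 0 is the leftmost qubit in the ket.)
-0.5568|000⟩ - 0.6648i|010⟩ + 0.2901i|100⟩ - 0.4047i|110⟩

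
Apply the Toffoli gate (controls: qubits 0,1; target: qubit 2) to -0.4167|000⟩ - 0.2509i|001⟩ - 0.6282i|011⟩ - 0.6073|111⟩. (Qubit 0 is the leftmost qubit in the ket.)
-0.4167|000⟩ - 0.2509i|001⟩ - 0.6282i|011⟩ - 0.6073|110⟩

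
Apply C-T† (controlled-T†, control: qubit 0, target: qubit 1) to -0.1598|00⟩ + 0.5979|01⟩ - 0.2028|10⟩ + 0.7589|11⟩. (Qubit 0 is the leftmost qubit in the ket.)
-0.1598|00⟩ + 0.5979|01⟩ - 0.2028|10⟩ + (0.5366 - 0.5366i)|11⟩

C-T† leaves the control-|0⟩ kets |00⟩, |01⟩ unchanged and applies T† to qubit 1 on the control-|1⟩ pair (|10⟩, |11⟩).
T† = [[1, 0], [0, (1/√2 - (1/√2)i)]].
With a = amp(|10⟩) = -0.2028 and b = amp(|11⟩) = 0.7589:
new amp(|10⟩) = (1)·a = -0.2028
new amp(|11⟩) = (1/√2 - (1/√2)i)·b = (0.5366 - 0.5366i)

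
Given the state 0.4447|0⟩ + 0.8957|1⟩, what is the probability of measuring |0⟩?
0.1978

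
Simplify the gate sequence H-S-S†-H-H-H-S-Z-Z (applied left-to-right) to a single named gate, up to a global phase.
S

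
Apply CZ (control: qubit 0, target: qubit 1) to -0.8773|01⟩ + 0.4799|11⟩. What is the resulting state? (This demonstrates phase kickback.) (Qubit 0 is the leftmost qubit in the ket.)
-0.8773|01⟩ - 0.4799|11⟩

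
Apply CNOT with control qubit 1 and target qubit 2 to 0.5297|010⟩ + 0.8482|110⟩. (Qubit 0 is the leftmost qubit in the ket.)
0.5297|011⟩ + 0.8482|111⟩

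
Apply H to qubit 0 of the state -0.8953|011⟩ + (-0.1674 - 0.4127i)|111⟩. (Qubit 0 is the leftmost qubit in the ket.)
(-0.7514 - 0.2918i)|011⟩ + (-0.5147 + 0.2918i)|111⟩

H on qubit 0 mixes each pair of kets that differ only in qubit 0: amplitudes (a, b) of (|…0…⟩, |…1…⟩) become ((a + b)/√2, (a − b)/√2). Kets absent from the input have amplitude 0.
(|011⟩, |111⟩): (a, b) = (-0.8953, (-0.1674 - 0.4127i)) → ((-0.7514 - 0.2918i), (-0.5147 + 0.2918i))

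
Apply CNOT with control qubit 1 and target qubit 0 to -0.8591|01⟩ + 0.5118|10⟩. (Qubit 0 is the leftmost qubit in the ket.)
0.5118|10⟩ - 0.8591|11⟩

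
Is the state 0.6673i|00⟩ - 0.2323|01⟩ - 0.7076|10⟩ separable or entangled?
Entangled

Writing the state as a|00⟩ + b|01⟩ + c|10⟩ + d|11⟩, it is a product state iff ad − bc = 0.
Here (a, b, c, d) = (0.6673i, -0.2323, -0.7076, 0): ad − bc = (0.6673i)(0) − (-0.2323)(-0.7076) = -0.1644 ≠ 0, so the state is entangled.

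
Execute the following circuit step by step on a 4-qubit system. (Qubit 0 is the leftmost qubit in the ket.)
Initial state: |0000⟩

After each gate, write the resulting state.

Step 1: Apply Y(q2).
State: i|0010⟩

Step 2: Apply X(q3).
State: i|0011⟩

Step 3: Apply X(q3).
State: i|0010⟩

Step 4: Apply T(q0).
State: i|0010⟩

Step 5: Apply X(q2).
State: i|0000⟩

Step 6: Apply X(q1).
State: i|0100⟩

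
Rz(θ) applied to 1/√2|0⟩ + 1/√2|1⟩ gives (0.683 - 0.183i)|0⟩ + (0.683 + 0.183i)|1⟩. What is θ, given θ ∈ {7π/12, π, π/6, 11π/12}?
π/6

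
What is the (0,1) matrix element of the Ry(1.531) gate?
-0.6929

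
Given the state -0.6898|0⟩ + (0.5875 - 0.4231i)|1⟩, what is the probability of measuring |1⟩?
0.5242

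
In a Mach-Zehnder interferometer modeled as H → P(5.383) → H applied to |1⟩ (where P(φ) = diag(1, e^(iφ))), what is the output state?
(0.1893 + 0.3917i)|0⟩ + (0.8107 - 0.3917i)|1⟩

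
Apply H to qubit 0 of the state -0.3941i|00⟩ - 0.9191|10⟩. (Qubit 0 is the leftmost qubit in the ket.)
(-0.6499 - 0.2787i)|00⟩ + (0.6499 - 0.2787i)|10⟩

H on qubit 0 mixes each pair of kets that differ only in qubit 0: amplitudes (a, b) of (|…0…⟩, |…1…⟩) become ((a + b)/√2, (a − b)/√2). Kets absent from the input have amplitude 0.
(|00⟩, |10⟩): (a, b) = (-0.3941i, -0.9191) → ((-0.6499 - 0.2787i), (0.6499 - 0.2787i))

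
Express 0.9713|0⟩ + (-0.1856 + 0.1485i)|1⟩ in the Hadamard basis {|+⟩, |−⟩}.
(0.5556 + 0.105i)|+⟩ + (0.8181 - 0.105i)|−⟩

With |ψ⟩ = α|0⟩ + β|1⟩, the Hadamard-basis coefficients are ⟨+|ψ⟩ = (α + β)/√2 and ⟨−|ψ⟩ = (α − β)/√2.
Here α = 0.9713, β = (-0.1856 + 0.1485i): (α + β)/√2 = (0.5556 + 0.105i), (α − β)/√2 = (0.8181 - 0.105i).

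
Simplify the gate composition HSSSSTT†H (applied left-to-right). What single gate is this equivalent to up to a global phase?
I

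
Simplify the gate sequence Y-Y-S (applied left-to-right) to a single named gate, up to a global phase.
S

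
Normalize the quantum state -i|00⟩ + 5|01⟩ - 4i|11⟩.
-0.1543i|00⟩ + 0.7715|01⟩ - 0.6172i|11⟩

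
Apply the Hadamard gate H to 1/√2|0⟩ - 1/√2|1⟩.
|1⟩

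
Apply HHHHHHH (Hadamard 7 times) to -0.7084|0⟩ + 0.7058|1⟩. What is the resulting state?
-0.001838|0⟩ - |1⟩

H² = I, so H^7 = H: a single Hadamard. With (a, b) = (-0.7084, 0.7058), H gives ((a + b)/√2, (a − b)/√2) = (-0.001838, -1).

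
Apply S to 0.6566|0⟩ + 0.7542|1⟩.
0.6566|0⟩ + 0.7542i|1⟩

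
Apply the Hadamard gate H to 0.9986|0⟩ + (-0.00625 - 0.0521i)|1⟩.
(0.7017 - 0.03684i)|0⟩ + (0.7105 + 0.03684i)|1⟩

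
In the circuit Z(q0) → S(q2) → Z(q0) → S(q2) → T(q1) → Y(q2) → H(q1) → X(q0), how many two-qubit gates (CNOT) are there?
0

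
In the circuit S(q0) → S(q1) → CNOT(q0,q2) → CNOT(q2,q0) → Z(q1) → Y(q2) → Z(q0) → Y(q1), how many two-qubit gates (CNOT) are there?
2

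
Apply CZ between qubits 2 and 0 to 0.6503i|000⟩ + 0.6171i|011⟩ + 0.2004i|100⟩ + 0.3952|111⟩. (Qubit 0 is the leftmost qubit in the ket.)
0.6503i|000⟩ + 0.6171i|011⟩ + 0.2004i|100⟩ - 0.3952|111⟩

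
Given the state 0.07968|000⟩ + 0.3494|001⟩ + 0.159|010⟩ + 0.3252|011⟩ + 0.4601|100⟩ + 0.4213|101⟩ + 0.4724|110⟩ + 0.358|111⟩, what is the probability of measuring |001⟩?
0.1221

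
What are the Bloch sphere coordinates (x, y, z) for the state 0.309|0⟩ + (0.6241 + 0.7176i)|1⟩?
(0.3857, 0.4435, -0.809)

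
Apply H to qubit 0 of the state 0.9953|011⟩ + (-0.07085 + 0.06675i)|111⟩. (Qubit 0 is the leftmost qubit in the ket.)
(0.6537 + 0.0472i)|011⟩ + (0.7539 - 0.0472i)|111⟩

H on qubit 0 mixes each pair of kets that differ only in qubit 0: amplitudes (a, b) of (|…0…⟩, |…1…⟩) become ((a + b)/√2, (a − b)/√2). Kets absent from the input have amplitude 0.
(|011⟩, |111⟩): (a, b) = (0.9953, (-0.07085 + 0.06675i)) → ((0.6537 + 0.0472i), (0.7539 - 0.0472i))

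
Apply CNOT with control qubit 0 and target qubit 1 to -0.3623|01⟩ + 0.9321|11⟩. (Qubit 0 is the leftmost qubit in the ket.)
-0.3623|01⟩ + 0.9321|10⟩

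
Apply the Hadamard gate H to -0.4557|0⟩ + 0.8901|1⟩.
0.3072|0⟩ - 0.9516|1⟩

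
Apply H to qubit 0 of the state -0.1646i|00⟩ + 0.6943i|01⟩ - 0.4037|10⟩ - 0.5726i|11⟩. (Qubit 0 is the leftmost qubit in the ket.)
(-0.2855 - 0.1164i)|00⟩ + 0.08605i|01⟩ + (0.2855 - 0.1164i)|10⟩ + 0.8958i|11⟩

H on qubit 0 mixes each pair of kets that differ only in qubit 0: amplitudes (a, b) of (|…0…⟩, |…1…⟩) become ((a + b)/√2, (a − b)/√2). Kets absent from the input have amplitude 0.
(|00⟩, |10⟩): (a, b) = (-0.1646i, -0.4037) → ((-0.2855 - 0.1164i), (0.2855 - 0.1164i))
(|01⟩, |11⟩): (a, b) = (0.6943i, -0.5726i) → (0.08605i, 0.8958i)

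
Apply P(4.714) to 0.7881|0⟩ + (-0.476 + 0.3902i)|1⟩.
0.7881|0⟩ + (0.3894 + 0.4766i)|1⟩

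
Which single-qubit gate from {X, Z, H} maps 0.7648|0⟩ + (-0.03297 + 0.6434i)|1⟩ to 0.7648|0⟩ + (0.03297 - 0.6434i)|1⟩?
Z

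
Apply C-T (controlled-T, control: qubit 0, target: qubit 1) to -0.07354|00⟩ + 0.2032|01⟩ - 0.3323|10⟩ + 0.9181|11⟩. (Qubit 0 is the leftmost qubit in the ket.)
-0.07354|00⟩ + 0.2032|01⟩ - 0.3323|10⟩ + (0.6492 + 0.6492i)|11⟩

C-T leaves the control-|0⟩ kets |00⟩, |01⟩ unchanged and applies T to qubit 1 on the control-|1⟩ pair (|10⟩, |11⟩).
T = [[1, 0], [0, (1/√2 + (1/√2)i)]].
With a = amp(|10⟩) = -0.3323 and b = amp(|11⟩) = 0.9181:
new amp(|10⟩) = (1)·a = -0.3323
new amp(|11⟩) = (1/√2 + (1/√2)i)·b = (0.6492 + 0.6492i)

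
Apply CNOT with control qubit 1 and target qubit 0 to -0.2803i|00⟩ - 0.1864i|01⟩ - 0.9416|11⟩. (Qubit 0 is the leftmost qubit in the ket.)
-0.2803i|00⟩ - 0.9416|01⟩ - 0.1864i|11⟩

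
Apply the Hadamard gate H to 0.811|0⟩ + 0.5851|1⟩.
0.9872|0⟩ + 0.1597|1⟩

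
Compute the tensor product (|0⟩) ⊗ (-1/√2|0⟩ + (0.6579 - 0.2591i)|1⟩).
-1/√2|00⟩ + (0.6579 - 0.2591i)|01⟩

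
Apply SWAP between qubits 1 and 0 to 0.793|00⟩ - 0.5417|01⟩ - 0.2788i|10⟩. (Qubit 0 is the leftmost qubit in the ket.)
0.793|00⟩ - 0.2788i|01⟩ - 0.5417|10⟩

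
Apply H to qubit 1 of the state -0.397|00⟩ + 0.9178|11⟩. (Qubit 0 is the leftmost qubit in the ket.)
-0.2807|00⟩ - 0.2807|01⟩ + 0.649|10⟩ - 0.649|11⟩

H on qubit 1 mixes each pair of kets that differ only in qubit 1: amplitudes (a, b) of (|…0…⟩, |…1…⟩) become ((a + b)/√2, (a − b)/√2). Kets absent from the input have amplitude 0.
(|00⟩, |01⟩): (a, b) = (-0.397, 0) → (-0.2807, -0.2807)
(|10⟩, |11⟩): (a, b) = (0, 0.9178) → (0.649, -0.649)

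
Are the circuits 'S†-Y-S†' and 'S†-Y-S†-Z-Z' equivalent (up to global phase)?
Yes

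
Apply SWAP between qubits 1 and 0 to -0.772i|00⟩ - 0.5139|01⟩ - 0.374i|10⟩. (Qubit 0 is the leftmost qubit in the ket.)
-0.772i|00⟩ - 0.374i|01⟩ - 0.5139|10⟩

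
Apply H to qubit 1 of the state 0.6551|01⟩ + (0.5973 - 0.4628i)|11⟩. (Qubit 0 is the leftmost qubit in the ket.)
0.4632|00⟩ - 0.4632|01⟩ + (0.4224 - 0.3272i)|10⟩ + (-0.4224 + 0.3272i)|11⟩

H on qubit 1 mixes each pair of kets that differ only in qubit 1: amplitudes (a, b) of (|…0…⟩, |…1…⟩) become ((a + b)/√2, (a − b)/√2). Kets absent from the input have amplitude 0.
(|00⟩, |01⟩): (a, b) = (0, 0.6551) → (0.4632, -0.4632)
(|10⟩, |11⟩): (a, b) = (0, (0.5973 - 0.4628i)) → ((0.4224 - 0.3272i), (-0.4224 + 0.3272i))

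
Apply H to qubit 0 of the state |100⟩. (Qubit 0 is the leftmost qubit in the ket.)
1/√2|000⟩ - 1/√2|100⟩

H on qubit 0 mixes each pair of kets that differ only in qubit 0: amplitudes (a, b) of (|…0…⟩, |…1…⟩) become ((a + b)/√2, (a − b)/√2). Kets absent from the input have amplitude 0.
(|000⟩, |100⟩): (a, b) = (0, 1) → (1/√2, -1/√2)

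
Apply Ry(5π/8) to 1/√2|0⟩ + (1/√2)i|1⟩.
(0.3928 - 0.5879i)|0⟩ + (0.5879 + 0.3928i)|1⟩

Ry(5π/8) = [[cos(θ/2), −sin(θ/2)], [sin(θ/2), cos(θ/2)]]; θ = 5π/8, cos(θ/2) ≈ 0.55557, sin(θ/2) ≈ 0.83147.
With a = amp(|0⟩) = 1/√2 and b = amp(|1⟩) = (1/√2)i:
new amp(|0⟩) = (0.55557)·a + (-0.83147)·b = (0.3928 - 0.5879i)
new amp(|1⟩) = (0.83147)·a + (0.55557)·b = (0.5879 + 0.3928i)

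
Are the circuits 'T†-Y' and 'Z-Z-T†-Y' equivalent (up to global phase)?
Yes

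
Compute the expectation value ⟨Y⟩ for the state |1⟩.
0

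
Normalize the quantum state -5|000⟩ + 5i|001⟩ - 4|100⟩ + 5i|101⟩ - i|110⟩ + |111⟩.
-0.5185|000⟩ + 0.5185i|001⟩ - 0.4148|100⟩ + 0.5185i|101⟩ - 0.1037i|110⟩ + 0.1037|111⟩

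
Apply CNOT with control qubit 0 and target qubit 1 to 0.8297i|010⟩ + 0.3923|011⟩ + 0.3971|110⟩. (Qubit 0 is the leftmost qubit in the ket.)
0.8297i|010⟩ + 0.3923|011⟩ + 0.3971|100⟩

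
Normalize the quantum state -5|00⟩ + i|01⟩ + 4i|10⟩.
-0.7715|00⟩ + 0.1543i|01⟩ + 0.6172i|10⟩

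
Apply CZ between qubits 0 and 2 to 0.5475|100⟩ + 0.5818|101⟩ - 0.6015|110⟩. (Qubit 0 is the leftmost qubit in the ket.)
0.5475|100⟩ - 0.5818|101⟩ - 0.6015|110⟩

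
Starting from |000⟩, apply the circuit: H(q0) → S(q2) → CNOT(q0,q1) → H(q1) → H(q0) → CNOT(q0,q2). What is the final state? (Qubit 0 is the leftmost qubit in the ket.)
1/√2|000⟩ + 1/√2|111⟩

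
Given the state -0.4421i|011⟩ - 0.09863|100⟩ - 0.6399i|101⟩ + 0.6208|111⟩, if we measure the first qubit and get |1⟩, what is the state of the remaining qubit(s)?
-0.11|00⟩ - 0.7134i|01⟩ + 0.6921|11⟩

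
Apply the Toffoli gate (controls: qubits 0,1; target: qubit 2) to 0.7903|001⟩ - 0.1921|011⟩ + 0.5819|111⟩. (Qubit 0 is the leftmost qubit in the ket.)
0.7903|001⟩ - 0.1921|011⟩ + 0.5819|110⟩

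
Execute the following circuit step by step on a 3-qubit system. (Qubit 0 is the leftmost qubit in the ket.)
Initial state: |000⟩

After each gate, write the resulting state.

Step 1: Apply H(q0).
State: 1/√2|000⟩ + 1/√2|100⟩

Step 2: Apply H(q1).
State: 1/2|000⟩ + 1/2|010⟩ + 1/2|100⟩ + 1/2|110⟩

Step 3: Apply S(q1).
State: 1/2|000⟩ + (1/2)i|010⟩ + 1/2|100⟩ + (1/2)i|110⟩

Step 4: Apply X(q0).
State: 1/2|000⟩ + (1/2)i|010⟩ + 1/2|100⟩ + (1/2)i|110⟩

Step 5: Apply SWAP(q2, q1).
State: 1/2|000⟩ + (1/2)i|001⟩ + 1/2|100⟩ + (1/2)i|101⟩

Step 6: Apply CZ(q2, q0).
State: 1/2|000⟩ + (1/2)i|001⟩ + 1/2|100⟩ - (1/2)i|101⟩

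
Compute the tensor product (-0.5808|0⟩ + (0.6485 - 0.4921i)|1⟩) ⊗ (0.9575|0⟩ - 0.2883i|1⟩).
-0.5561|00⟩ + 0.1674i|01⟩ + (0.6209 - 0.4712i)|10⟩ + (-0.1419 - 0.187i)|11⟩

amp(|b₁b₂…⟩) = product of the factor amplitudes for bits b₁, b₂, …; only kets whose every factor amplitude is nonzero survive.
|00⟩: (-0.5808)(0.9575) = -0.5561
|01⟩: (-0.5808)(-0.2883i) = 0.1674i
|10⟩: (0.6485 - 0.4921i)(0.9575) = (0.6209 - 0.4712i)
|11⟩: (0.6485 - 0.4921i)(-0.2883i) = (-0.1419 - 0.187i)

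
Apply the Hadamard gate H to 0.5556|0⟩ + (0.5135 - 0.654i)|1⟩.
(0.756 - 0.4624i)|0⟩ + (0.02977 + 0.4624i)|1⟩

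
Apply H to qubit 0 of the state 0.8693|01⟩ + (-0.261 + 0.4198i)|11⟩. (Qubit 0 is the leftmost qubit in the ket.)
(0.4301 + 0.2968i)|01⟩ + (0.7992 - 0.2968i)|11⟩

H on qubit 0 mixes each pair of kets that differ only in qubit 0: amplitudes (a, b) of (|…0…⟩, |…1…⟩) become ((a + b)/√2, (a − b)/√2). Kets absent from the input have amplitude 0.
(|01⟩, |11⟩): (a, b) = (0.8693, (-0.261 + 0.4198i)) → ((0.4301 + 0.2968i), (0.7992 - 0.2968i))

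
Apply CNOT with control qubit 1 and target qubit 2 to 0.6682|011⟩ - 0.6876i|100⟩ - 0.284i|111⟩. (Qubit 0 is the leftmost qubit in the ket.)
0.6682|010⟩ - 0.6876i|100⟩ - 0.284i|110⟩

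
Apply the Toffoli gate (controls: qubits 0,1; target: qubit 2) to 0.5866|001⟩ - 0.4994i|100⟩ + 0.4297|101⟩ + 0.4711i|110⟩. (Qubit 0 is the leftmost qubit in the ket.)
0.5866|001⟩ - 0.4994i|100⟩ + 0.4297|101⟩ + 0.4711i|111⟩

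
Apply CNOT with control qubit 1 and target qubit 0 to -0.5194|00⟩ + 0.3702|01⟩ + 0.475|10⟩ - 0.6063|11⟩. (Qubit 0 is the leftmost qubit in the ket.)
-0.5194|00⟩ - 0.6063|01⟩ + 0.475|10⟩ + 0.3702|11⟩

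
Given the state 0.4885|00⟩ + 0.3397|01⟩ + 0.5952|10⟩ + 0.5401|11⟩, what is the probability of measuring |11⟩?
0.2917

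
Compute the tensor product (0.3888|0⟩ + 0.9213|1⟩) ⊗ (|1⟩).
0.3888|01⟩ + 0.9213|11⟩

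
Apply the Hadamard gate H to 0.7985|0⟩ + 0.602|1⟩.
0.9903|0⟩ + 0.1389|1⟩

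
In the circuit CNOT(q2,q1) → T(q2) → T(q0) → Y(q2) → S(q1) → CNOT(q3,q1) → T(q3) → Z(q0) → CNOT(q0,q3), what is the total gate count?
9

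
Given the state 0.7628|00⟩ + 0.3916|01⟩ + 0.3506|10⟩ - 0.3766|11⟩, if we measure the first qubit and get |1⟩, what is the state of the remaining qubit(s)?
0.6814|0⟩ - 0.7319|1⟩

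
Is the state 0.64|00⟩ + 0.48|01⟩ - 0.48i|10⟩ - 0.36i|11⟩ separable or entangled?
Separable

Writing the state as a|00⟩ + b|01⟩ + c|10⟩ + d|11⟩, it is a product state iff ad − bc = 0.
Here (a, b, c, d) = (0.64, 0.48, -0.48i, -0.36i): ad − bc = (0.64)(-0.36i) − (0.48)(-0.48i) = 0, so the state is separable.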